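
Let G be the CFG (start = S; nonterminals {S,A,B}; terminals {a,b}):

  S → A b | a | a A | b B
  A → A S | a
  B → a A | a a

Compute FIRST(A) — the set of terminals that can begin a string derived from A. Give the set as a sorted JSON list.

Compute FIRST by fixpoint:
iter 1:
  A via A→a: +{a}
  B via B→a A: +{a}
  S via S→A b: +{a}
  S via S→b B: +{b}
  S: {a,b}  A: {a}  B: {a}
iter 2: — fixpoint
  S: {a,b}  A: {a}  B: {a}

FIRST(A) = ["a"]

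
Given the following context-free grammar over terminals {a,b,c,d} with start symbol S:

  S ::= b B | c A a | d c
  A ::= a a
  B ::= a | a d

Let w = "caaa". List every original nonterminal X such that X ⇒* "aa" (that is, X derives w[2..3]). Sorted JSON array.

Convert to CNF:
  S -> T1 T3 | T2 B | T3 X4
  A -> T0 T0
  B -> T0 T1 | a
  T0 -> a
  T1 -> d
  T2 -> b
  T3 -> c
  X4 -> A T0

CYK table (by increasing span) (cells [i..j] with 2 ≤ i ≤ j ≤ 3 only):
  cell(2,2) a: {B,T0}  orig:{B}
  cell(3,3) a: {B,T0}  orig:{B}
  cell(2,3) aa: {A}

Original NTs in T[2,3] deriving "aa": ["A"]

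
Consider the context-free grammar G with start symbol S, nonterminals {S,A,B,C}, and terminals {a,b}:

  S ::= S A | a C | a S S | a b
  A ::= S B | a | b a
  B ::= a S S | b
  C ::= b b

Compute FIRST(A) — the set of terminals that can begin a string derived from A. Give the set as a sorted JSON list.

Compute FIRST by fixpoint:
pass 1:
  A via A→a: +{a}
  A via A→b a: +{b}
  B via B→a S S: +{a}
  B via B→b: +{b}
  C via C→b b: +{b}
  S via S→a C: +{a}
  FIRST(S)={a}  FIRST(A)={a,b}  FIRST(B)={a,b}  FIRST(C)={b}
pass 2: (stable)
  FIRST(S)={a}  FIRST(A)={a,b}  FIRST(B)={a,b}  FIRST(C)={b}

FIRST(A) = ["a", "b"]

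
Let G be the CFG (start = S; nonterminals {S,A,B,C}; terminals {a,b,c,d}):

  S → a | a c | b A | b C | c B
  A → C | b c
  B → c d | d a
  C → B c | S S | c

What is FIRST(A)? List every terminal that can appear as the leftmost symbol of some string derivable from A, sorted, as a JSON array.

Compute FIRST by fixpoint:
round 1:
  A via A→b c: +{b}
  B via B→c d: +{c}
  B via B→d a: +{d}
  C via C→B c: +{c,d}
  S via S→a: +{a}
  S via S→b A: +{b}
  S via S→c B: +{c}
  FIRST[S]={a,b,c}  FIRST[A]={b}  FIRST[B]={c,d}  FIRST[C]={c,d}
round 2:
  A via A→C: +{c,d}
  C via C→S S: +{a,b}
  FIRST[S]={a,b,c}  FIRST[A]={b,c,d}  FIRST[B]={c,d}  FIRST[C]={a,b,c,d}
round 3:
  A via A→C: +{a}
  FIRST[S]={a,b,c}  FIRST[A]={a,b,c,d}  FIRST[B]={c,d}  FIRST[C]={a,b,c,d}
round 4: — fixpoint
  FIRST[S]={a,b,c}  FIRST[A]={a,b,c,d}  FIRST[B]={c,d}  FIRST[C]={a,b,c,d}

FIRST(A) = ["a", "b", "c", "d"]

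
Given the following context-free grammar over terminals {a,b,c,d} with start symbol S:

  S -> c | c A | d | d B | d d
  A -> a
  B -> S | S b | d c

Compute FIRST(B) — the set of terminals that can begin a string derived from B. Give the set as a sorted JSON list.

Compute FIRST by fixpoint:
[1]
  A via A→a: +{a}
  B via B→d c: +{d}
  S via S→c: +{c}
  S via S→d: +{d}
  FIRST[S]={c,d}  FIRST[A]={a}  FIRST[B]={d}
[2]
  B via B→S: +{c}
  FIRST[S]={c,d}  FIRST[A]={a}  FIRST[B]={c,d}
[3] (no change)
  FIRST[S]={c,d}  FIRST[A]={a}  FIRST[B]={c,d}

FIRST(B) = ["c", "d"]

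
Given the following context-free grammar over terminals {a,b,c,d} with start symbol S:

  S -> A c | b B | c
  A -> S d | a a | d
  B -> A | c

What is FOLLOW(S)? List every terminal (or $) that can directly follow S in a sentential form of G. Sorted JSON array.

Compute FIRST by fixpoint:
[1]
  A via A→a a: +{a}
  A via A→d: +{d}
  B via B→A: +{a,d}
  B via B→c: +{c}
  S via S→A c: +{a,d}
  S via S→b B: +{b}
  S via S→c: +{c}
  FIRST[S]={a,b,c,d}  FIRST[A]={a,d}  FIRST[B]={a,c,d}
[2]
  A via A→S d: +{b,c}
  B via B→A: +{b}
  FIRST[S]={a,b,c,d}  FIRST[A]={a,b,c,d}  FIRST[B]={a,b,c,d}
[3] (stable)
  FIRST[S]={a,b,c,d}  FIRST[A]={a,b,c,d}  FIRST[B]={a,b,c,d}

FOLLOW iteration:
initialize: $ ∈ FOLLOW(S)
iter 1:
  A→S d: FOLLOW(S) ⊇ FIRST(d) = {d}; new: +{d}
  S→A c: FOLLOW(A) ⊇ FIRST(c) = {c}; new: +{c}
  S→b B: FOLLOW(B) ⊇ FOLLOW(S) ⊇ {$,d}; new: +{$,d}
  FOLLOW(S)={$,d}  FOLLOW(A)={c}  FOLLOW(B)={$,d}
iter 2:
  B→A: FOLLOW(A) ⊇ FOLLOW(B) ⊇ {$,d}; new: +{$,d}
  FOLLOW(S)={$,d}  FOLLOW(A)={$,c,d}  FOLLOW(B)={$,d}
iter 3: — fixpoint
  FOLLOW(S)={$,d}  FOLLOW(A)={$,c,d}  FOLLOW(B)={$,d}

FOLLOW(S) = ["$", "d"]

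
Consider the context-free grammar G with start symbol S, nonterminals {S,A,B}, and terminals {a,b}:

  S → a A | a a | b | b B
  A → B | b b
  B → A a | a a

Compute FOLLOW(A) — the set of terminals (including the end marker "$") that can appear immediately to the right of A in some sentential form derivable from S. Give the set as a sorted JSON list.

FIRST sets, iterate to fixpoint:
[1]
  A via A→b b: +{b}
  B via B→A a: +{b}
  B via B→a a: +{a}
  S via S→a A: +{a}
  S via S→b: +{b}
  S: {a,b}  A: {b}  B: {a,b}
[2]
  A via A→B: +{a}
  S: {a,b}  A: {a,b}  B: {a,b}
[3] done
  S: {a,b}  A: {a,b}  B: {a,b}

FOLLOW iteration:
initialize: $ ∈ FOLLOW(S)
round 1:
  B→A a: FOLLOW(A) ⊇ FIRST(a) = {a}; new: +{a}
  S→a A: FOLLOW(A) ⊇ FOLLOW(S) ⊇ {$}; new: +{$}
  S→b B: FOLLOW(B) ⊇ FOLLOW(S) ⊇ {$}; new: +{$}
  FOLLOW(S)={$}  FOLLOW(A)={$,a}  FOLLOW(B)={$}
round 2:
  A→B: FOLLOW(B) ⊇ FOLLOW(A) ⊇ {$,a}; new: +{a}
  FOLLOW(S)={$}  FOLLOW(A)={$,a}  FOLLOW(B)={$,a}
round 3: — fixpoint
  FOLLOW(S)={$}  FOLLOW(A)={$,a}  FOLLOW(B)={$,a}

FOLLOW(A) = ["$", "a"]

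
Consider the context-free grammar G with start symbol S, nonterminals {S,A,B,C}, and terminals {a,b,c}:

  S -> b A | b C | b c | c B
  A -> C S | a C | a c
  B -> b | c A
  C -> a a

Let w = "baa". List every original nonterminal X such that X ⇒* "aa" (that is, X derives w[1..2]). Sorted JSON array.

CNF form of G:
  S -> T1 B | T2 A | T2 C | T2 T1
  A -> C S | T0 C | T0 T1
  B -> T1 A | b
  C -> T0 T0
  T0 -> a
  T1 -> c
  T2 -> b

Fill CYK table bottom-up, restricted to cells inside w[1..2]:
  cell(1,1) a: {T0}  orig:{}
  cell(2,2) a: {T0}  orig:{}
  cell(1,2) aa: {C}

Original NTs in T[1,2] deriving "aa": ["C"]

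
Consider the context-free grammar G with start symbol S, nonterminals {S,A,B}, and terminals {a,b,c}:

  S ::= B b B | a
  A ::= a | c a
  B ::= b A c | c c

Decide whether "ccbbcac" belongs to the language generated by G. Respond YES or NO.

CNF form of G:
  S -> B X4 | a
  A -> T0 T1 | a
  B -> T0 T0 | T2 X3
  T0 -> c
  T1 -> a
  T2 -> b
  X3 -> A T0
  X4 -> T2 B

CYK fill:
  [0..0]={T0}  "c"  orig:{}
  [1..1]={T0}  "c"  orig:{}
  [2..2]={T2}  "b"  orig:{}
  [3..3]={T2}  "b"  orig:{}
  [4..4]={T0}  "c"  orig:{}
  [5..5]={A,S,T1}  "a"  orig:{A,S}
  [6..6]={T0}  "c"  orig:{}
  [0..1]={B}  "cc"
  [1..2]=∅  "cb"
  [2..3]=∅  "bb"
  [3..4]=∅  "bc"
  [4..5]={A}  "ca"
  [5..6]={X3}  "ac"  orig:{}
  [0..2]=∅  "ccb"
  [1..3]=∅  "cbb"
  [2..4]=∅  "bbc"
  [3..5]=∅  "bca"
  [4..6]={X3}  "cac"  orig:{}
  [0..3]=∅  "ccbb"
  [1..4]=∅  "cbbc"
  [2..5]=∅  "bbca"
  [3..6]={B}  "bcac"
  [0..4]=∅  "ccbbc"
  [1..5]=∅  "cbbca"
  [2..6]={X4}  "bbcac"  orig:{}
  [0..5]=∅  "ccbbca"
  [1..6]=∅  "cbbcac"
  [0..6]={S}  "ccbbcac"

S ∈ T[0,6] ⇒ YES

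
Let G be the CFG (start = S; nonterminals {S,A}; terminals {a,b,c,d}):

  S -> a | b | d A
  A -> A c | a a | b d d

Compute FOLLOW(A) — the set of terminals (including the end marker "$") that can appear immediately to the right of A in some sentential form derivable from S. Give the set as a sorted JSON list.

FIRST iteration:
[1]
  A via A→a a: +{a}
  A via A→b d d: +{b}
  S via S→a: +{a}
  S via S→b: +{b}
  S via S→d A: +{d}
  FIRST[S]={a,b,d}  FIRST[A]={a,b}
[2] (stable)
  FIRST[S]={a,b,d}  FIRST[A]={a,b}

FOLLOW sets:
seed FOLLOW(S) with $
pass 1:
  A→A c: FOLLOW(A) ⊇ FIRST(c) = {c}; new: +{c}
  S→d A: FOLLOW(A) ⊇ FOLLOW(S) ⊇ {$}; new: +{$}
  S: {$}  A: {$,c}
pass 2: — fixpoint
  S: {$}  A: {$,c}

FOLLOW(A) = ["$", "c"]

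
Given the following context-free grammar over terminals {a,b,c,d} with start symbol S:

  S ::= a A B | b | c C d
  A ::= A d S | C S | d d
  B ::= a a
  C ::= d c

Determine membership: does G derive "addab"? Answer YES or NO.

Convert to CNF:
  S -> T1 X4 | T2 X5 | b
  A -> A X3 | C S | T0 T0
  B -> T1 T1
  C -> T0 T2
  T0 -> d
  T1 -> a
  T2 -> c
  X3 -> T0 S
  X4 -> A B
  X5 -> C T0

CYK fill:
  T[0,0] 'a' = {T1}  orig:{}
  T[1,1] 'd' = {T0}  orig:{}
  T[2,2] 'd' = {T0}  orig:{}
  T[3,3] 'a' = {T1}  orig:{}
  T[4,4] 'b' = {S}
  T[0,1] 'ad' = ∅
  T[1,2] 'dd' = {A}
  T[2,3] 'da' = ∅
  T[3,4] 'ab' = ∅
  T[0,2] 'add' = ∅
  T[1,3] 'dda' = ∅
  T[2,4] 'dab' = ∅
  T[0,3] 'adda' = ∅
  T[1,4] 'ddab' = ∅
  T[0,4] 'addab' = ∅

S ∉ T[0,4] ⇒ NO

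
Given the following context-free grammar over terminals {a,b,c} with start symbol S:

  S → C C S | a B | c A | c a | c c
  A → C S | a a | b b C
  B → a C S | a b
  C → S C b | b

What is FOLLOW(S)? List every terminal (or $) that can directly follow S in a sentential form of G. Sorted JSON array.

FIRST sets, iterate to fixpoint:
iter 1:
  A via A→a a: +{a}
  A via A→b b C: +{b}
  B via B→a C S: +{a}
  C via C→b: +{b}
  S via S→C C S: +{b}
  S via S→a B: +{a}
  S via S→c A: +{c}
  FIRST[S]={a,b,c}  FIRST[A]={a,b}  FIRST[B]={a}  FIRST[C]={b}
iter 2:
  C via C→S C b: +{a,c}
  FIRST[S]={a,b,c}  FIRST[A]={a,b}  FIRST[B]={a}  FIRST[C]={a,b,c}
iter 3:
  A via A→C S: +{c}
  FIRST[S]={a,b,c}  FIRST[A]={a,b,c}  FIRST[B]={a}  FIRST[C]={a,b,c}
iter 4: (stable)
  FIRST[S]={a,b,c}  FIRST[A]={a,b,c}  FIRST[B]={a}  FIRST[C]={a,b,c}

Compute FOLLOW by fixpoint:
seed FOLLOW(S) with $
pass 1:
  A→C S: FOLLOW(C) ⊇ FIRST(S) = {a,b,c}; new: +{a,b,c}
  C→S C b: FOLLOW(S) ⊇ FIRST(C) = {a,b,c}; new: +{a,b,c}
  S→a B: FOLLOW(B) ⊇ FOLLOW(S) ⊇ {$,a,b,c}; new: +{$,a,b,c}
  S→c A: FOLLOW(A) ⊇ FOLLOW(S) ⊇ {$,a,b,c}; new: +{$,a,b,c}
  FOLLOW[S]={$,a,b,c}  FOLLOW[A]={$,a,b,c}  FOLLOW[B]={$,a,b,c}  FOLLOW[C]={a,b,c}
pass 2:
  A→b b C: FOLLOW(C) ⊇ FOLLOW(A) ⊇ {$,a,b,c}; new: +{$}
  FOLLOW[S]={$,a,b,c}  FOLLOW[A]={$,a,b,c}  FOLLOW[B]={$,a,b,c}  FOLLOW[C]={$,a,b,c}
pass 3: done
  FOLLOW[S]={$,a,b,c}  FOLLOW[A]={$,a,b,c}  FOLLOW[B]={$,a,b,c}  FOLLOW[C]={$,a,b,c}

FOLLOW(S) = ["$", "a", "b", "c"]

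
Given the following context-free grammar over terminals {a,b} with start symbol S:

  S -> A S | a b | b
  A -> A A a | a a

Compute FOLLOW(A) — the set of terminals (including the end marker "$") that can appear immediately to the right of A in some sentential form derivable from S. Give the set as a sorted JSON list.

FIRST sets, iterate to fixpoint:
iter 1:
  A via A→a a: +{a}
  S via S→A S: +{a}
  S via S→b: +{b}
  FIRST(S)={a,b}  FIRST(A)={a}
iter 2: (stable)
  FIRST(S)={a,b}  FIRST(A)={a}

FOLLOW iteration:
initialize: $ ∈ FOLLOW(S)
pass 1:
  A→A A a: FOLLOW(A) ⊇ FIRST(A) = {a}; new: +{a}
  S→A S: FOLLOW(A) ⊇ FIRST(S) = {a,b}; new: +{b}
  FOLLOW(S)={$}  FOLLOW(A)={a,b}
pass 2: — fixpoint
  FOLLOW(S)={$}  FOLLOW(A)={a,b}

FOLLOW(A) = ["a", "b"]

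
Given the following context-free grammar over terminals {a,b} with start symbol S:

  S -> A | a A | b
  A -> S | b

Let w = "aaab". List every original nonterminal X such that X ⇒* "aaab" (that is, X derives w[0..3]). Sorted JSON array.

Convert to CNF:
  S -> T0 A | b
  A -> T0 A | b
  T0 -> a

CYK fill (cells [i..j] with 0 ≤ i ≤ j ≤ 3 only):
  [0..0]={T0}  "a"  orig:{}
  [1..1]={T0}  "a"  orig:{}
  [2..2]={T0}  "a"  orig:{}
  [3..3]={A,S}  "b"
  [0..1]=∅  "aa"
  [1..2]=∅  "aa"
  [2..3]={A,S}  "ab"
  [0..2]=∅  "aaa"
  [1..3]={A,S}  "aab"
  [0..3]={A,S}  "aaab"

Original NTs in T[0,3] deriving "aaab": ["A", "S"]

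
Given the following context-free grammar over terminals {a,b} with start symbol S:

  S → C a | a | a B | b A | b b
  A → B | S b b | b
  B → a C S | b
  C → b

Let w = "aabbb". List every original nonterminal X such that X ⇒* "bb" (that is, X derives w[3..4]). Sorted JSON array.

CNF form of G:
  S -> C T1 | T0 A | T0 T0 | T1 B | a
  A -> S X2 | T1 X3 | b
  B -> T1 X4 | b
  C -> b
  T0 -> b
  T1 -> a
  X2 -> T0 T0
  X3 -> C S
  X4 -> C S

CYK fill — only the sub-triangle for w[3..4]:
  cell(3,3) b: {A,B,C,T0}  orig:{A,B,C}
  cell(4,4) b: {A,B,C,T0}  orig:{A,B,C}
  cell(3,4) bb: {S,X2}  orig:{S}

Original NTs in T[3,4] deriving "bb": ["S"]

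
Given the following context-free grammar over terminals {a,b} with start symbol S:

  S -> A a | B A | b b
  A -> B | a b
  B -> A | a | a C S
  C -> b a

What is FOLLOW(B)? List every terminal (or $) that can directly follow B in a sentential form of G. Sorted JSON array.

FIRST sets, iterate to fixpoint:
pass 1:
  A via A→a b: +{a}
  B via B→A: +{a}
  C via C→b a: +{b}
  S via S→A a: +{a}
  S via S→b b: +{b}
  FIRST[S]={a,b}  FIRST[A]={a}  FIRST[B]={a}  FIRST[C]={b}
pass 2: (stable)
  FIRST[S]={a,b}  FIRST[A]={a}  FIRST[B]={a}  FIRST[C]={b}

Compute FOLLOW by fixpoint:
FOLLOW(S) := {$}
[1]
  B→a C S: FOLLOW(C) ⊇ FIRST(S) = {a,b}; new: +{a,b}
  S→A a: FOLLOW(A) ⊇ FIRST(a) = {a}; new: +{a}
  S→B A: FOLLOW(B) ⊇ FIRST(A) = {a}; new: +{a}
  S→B A: FOLLOW(A) ⊇ FOLLOW(S) ⊇ {$}; new: +{$}
  S: {$}  A: {$,a}  B: {a}  C: {a,b}
[2]
  A→B: FOLLOW(B) ⊇ FOLLOW(A) ⊇ {$,a}; new: +{$}
  B→a C S: FOLLOW(S) ⊇ FOLLOW(B) ⊇ {$,a}; new: +{a}
  S: {$,a}  A: {$,a}  B: {$,a}  C: {a,b}
[3] (stable)
  S: {$,a}  A: {$,a}  B: {$,a}  C: {a,b}

FOLLOW(B) = ["$", "a"]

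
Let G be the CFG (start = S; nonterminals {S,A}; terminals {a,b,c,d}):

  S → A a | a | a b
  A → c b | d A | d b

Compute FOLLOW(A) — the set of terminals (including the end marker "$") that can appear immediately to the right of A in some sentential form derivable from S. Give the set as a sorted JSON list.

Compute FIRST by fixpoint:
iter 1:
  A via A→c b: +{c}
  A via A→d A: +{d}
  S via S→A a: +{c,d}
  S via S→a: +{a}
  FIRST(S)={a,c,d}  FIRST(A)={c,d}
iter 2: (stable)
  FIRST(S)={a,c,d}  FIRST(A)={c,d}

FOLLOW sets:
FOLLOW(S) := {$}
pass 1:
  S→A a: FOLLOW(A) ⊇ FIRST(a) = {a}; new: +{a}
  FOLLOW(S)={$}  FOLLOW(A)={a}
pass 2: (stable)
  FOLLOW(S)={$}  FOLLOW(A)={a}

FOLLOW(A) = ["a"]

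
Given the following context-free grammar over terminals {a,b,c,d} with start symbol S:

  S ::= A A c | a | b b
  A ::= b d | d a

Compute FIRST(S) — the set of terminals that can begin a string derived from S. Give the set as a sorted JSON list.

FIRST iteration:
pass 1:
  A via A→b d: +{b}
  A via A→d a: +{d}
  S via S→A A c: +{b,d}
  S via S→a: +{a}
  S: {a,b,d}  A: {b,d}
pass 2: (no change)
  S: {a,b,d}  A: {b,d}

FIRST(S) = ["a", "b", "d"]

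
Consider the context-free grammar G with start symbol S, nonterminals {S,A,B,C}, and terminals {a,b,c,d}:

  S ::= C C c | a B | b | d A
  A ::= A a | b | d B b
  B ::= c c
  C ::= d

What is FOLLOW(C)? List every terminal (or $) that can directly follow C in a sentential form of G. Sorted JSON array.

FIRST iteration:
[1]
  A via A→b: +{b}
  A via A→d B b: +{d}
  B via B→c c: +{c}
  C via C→d: +{d}
  S via S→C C c: +{d}
  S via S→a B: +{a}
  S via S→b: +{b}
  S: {a,b,d}  A: {b,d}  B: {c}  C: {d}
[2] (no change)
  S: {a,b,d}  A: {b,d}  B: {c}  C: {d}

FOLLOW sets:
FOLLOW(S) := {$}
iter 1:
  A→A a: FOLLOW(A) ⊇ FIRST(a) = {a}; new: +{a}
  A→d B b: FOLLOW(B) ⊇ FIRST(b) = {b}; new: +{b}
  S→C C c: FOLLOW(C) ⊇ FIRST(C) = {d}; new: +{d}
  S→C C c: FOLLOW(C) ⊇ FIRST(c) = {c}; new: +{c}
  S→a B: FOLLOW(B) ⊇ FOLLOW(S) ⊇ {$}; new: +{$}
  S→d A: FOLLOW(A) ⊇ FOLLOW(S) ⊇ {$}; new: +{$}
  S: {$}  A: {$,a}  B: {$,b}  C: {c,d}
iter 2: — fixpoint
  S: {$}  A: {$,a}  B: {$,b}  C: {c,d}

FOLLOW(C) = ["c", "d"]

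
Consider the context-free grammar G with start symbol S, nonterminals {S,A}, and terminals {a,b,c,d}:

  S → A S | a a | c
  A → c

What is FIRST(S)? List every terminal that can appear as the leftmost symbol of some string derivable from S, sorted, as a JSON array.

Compute FIRST by fixpoint:
pass 1:
  A via A→c: +{c}
  S via S→A S: +{c}
  S via S→a a: +{a}
  FIRST[S]={a,c}  FIRST[A]={c}
pass 2: (no change)
  FIRST[S]={a,c}  FIRST[A]={c}

FIRST(S) = ["a", "c"]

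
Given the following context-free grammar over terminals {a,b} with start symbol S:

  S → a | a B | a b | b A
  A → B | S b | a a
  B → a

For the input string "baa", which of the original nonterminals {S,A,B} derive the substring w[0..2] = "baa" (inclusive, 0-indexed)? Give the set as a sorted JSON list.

Convert to CNF:
  S -> T0 A | T1 B | T1 T0 | a
  A -> S T0 | T1 T1 | a
  B -> a
  T0 -> b
  T1 -> a

Fill CYK table bottom-up (cells [i..j] with 0 ≤ i ≤ j ≤ 2 only):
  cell(0,0) b: {T0}  orig:{}
  cell(1,1) a: {A,B,S,T1}  orig:{A,B,S}
  cell(2,2) a: {A,B,S,T1}  orig:{A,B,S}
  cell(0,1) ba: {S}
  cell(1,2) aa: {A,S}
  cell(0,2) baa: {S}

Original NTs in T[0,2] deriving "baa": ["S"]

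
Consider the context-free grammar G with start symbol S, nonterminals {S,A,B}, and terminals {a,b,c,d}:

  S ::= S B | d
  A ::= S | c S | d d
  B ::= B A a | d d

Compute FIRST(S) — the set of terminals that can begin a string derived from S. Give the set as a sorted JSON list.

Compute FIRST by fixpoint:
iter 1:
  A via A→c S: +{c}
  A via A→d d: +{d}
  B via B→d d: +{d}
  S via S→d: +{d}
  FIRST(S)={d}  FIRST(A)={c,d}  FIRST(B)={d}
iter 2: — fixpoint
  FIRST(S)={d}  FIRST(A)={c,d}  FIRST(B)={d}

FIRST(S) = ["d"]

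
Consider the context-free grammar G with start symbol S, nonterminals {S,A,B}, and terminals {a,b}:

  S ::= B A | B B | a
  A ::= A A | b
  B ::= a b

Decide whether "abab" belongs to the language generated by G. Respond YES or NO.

CNF form of G:
  S -> B A | B B | a
  A -> A A | b
  B -> T0 T1
  T0 -> a
  T1 -> b

CYK fill:
  [0..0]={S,T0}  "a"  orig:{S}
  [1..1]={A,T1}  "b"  orig:{A}
  [2..2]={S,T0}  "a"  orig:{S}
  [3..3]={A,T1}  "b"  orig:{A}
  [0..1]={B}  "ab"
  [1..2]=∅  "ba"
  [2..3]={B}  "ab"
  [0..2]=∅  "aba"
  [1..3]=∅  "bab"
  [0..3]={S}  "abab"

S ∈ T[0,3] ⇒ YES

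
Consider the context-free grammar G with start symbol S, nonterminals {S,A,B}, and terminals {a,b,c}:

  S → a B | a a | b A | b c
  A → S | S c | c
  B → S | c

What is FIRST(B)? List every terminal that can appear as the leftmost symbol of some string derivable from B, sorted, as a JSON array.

FIRST iteration:
round 1:
  A via A→c: +{c}
  B via B→c: +{c}
  S via S→a B: +{a}
  S via S→b A: +{b}
  FIRST[S]={a,b}  FIRST[A]={c}  FIRST[B]={c}
round 2:
  A via A→S: +{a,b}
  B via B→S: +{a,b}
  FIRST[S]={a,b}  FIRST[A]={a,b,c}  FIRST[B]={a,b,c}
round 3: — fixpoint
  FIRST[S]={a,b}  FIRST[A]={a,b,c}  FIRST[B]={a,b,c}

FIRST(B) = ["a", "b", "c"]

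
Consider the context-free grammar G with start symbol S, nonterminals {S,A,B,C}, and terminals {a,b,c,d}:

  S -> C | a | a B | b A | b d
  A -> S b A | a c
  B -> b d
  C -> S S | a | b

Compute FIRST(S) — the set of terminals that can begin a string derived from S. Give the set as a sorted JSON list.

Compute FIRST by fixpoint:
[1]
  A via A→a c: +{a}
  B via B→b d: +{b}
  C via C→a: +{a}
  C via C→b: +{b}
  S via S→C: +{a,b}
  S: {a,b}  A: {a}  B: {b}  C: {a,b}
[2]
  A via A→S b A: +{b}
  S: {a,b}  A: {a,b}  B: {b}  C: {a,b}
[3] (no change)
  S: {a,b}  A: {a,b}  B: {b}  C: {a,b}

FIRST(S) = ["a", "b"]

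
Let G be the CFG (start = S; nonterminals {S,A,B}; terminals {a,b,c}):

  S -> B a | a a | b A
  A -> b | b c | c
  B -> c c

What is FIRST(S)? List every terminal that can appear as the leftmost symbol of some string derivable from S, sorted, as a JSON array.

FIRST iteration:
[1]
  A via A→b: +{b}
  A via A→c: +{c}
  B via B→c c: +{c}
  S via S→B a: +{c}
  S via S→a a: +{a}
  S via S→b A: +{b}
  FIRST(S)={a,b,c}  FIRST(A)={b,c}  FIRST(B)={c}
[2] done
  FIRST(S)={a,b,c}  FIRST(A)={b,c}  FIRST(B)={c}

FIRST(S) = ["a", "b", "c"]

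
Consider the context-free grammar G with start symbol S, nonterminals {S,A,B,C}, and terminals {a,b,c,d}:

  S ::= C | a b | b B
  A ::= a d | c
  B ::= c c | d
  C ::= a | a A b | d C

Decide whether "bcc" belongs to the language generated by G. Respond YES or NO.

Convert to CNF:
  S -> T0 T3 | T0 X5 | T1 C | T3 B | a
  A -> T0 T1 | c
  B -> T2 T2 | d
  C -> T0 X4 | T1 C | a
  T0 -> a
  T1 -> d
  T2 -> c
  T3 -> b
  X4 -> A T3
  X5 -> A T3

CYK fill:
  [0..0]={T3}  "b"  orig:{}
  [1..1]={A,T2}  "c"  orig:{A}
  [2..2]={A,T2}  "c"  orig:{A}
  [0..1]=∅  "bc"
  [1..2]={B}  "cc"
  [0..2]={S}  "bcc"

S ∈ T[0,2] ⇒ YES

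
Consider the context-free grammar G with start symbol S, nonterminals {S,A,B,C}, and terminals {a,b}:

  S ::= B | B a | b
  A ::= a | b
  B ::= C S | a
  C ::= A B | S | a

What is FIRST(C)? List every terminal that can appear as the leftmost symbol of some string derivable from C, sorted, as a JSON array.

FIRST sets, iterate to fixpoint:
[1]
  A via A→a: +{a}
  A via A→b: +{b}
  B via B→a: +{a}
  C via C→A B: +{a,b}
  S via S→B: +{a}
  S via S→b: +{b}
  FIRST[S]={a,b}  FIRST[A]={a,b}  FIRST[B]={a}  FIRST[C]={a,b}
[2]
  B via B→C S: +{b}
  FIRST[S]={a,b}  FIRST[A]={a,b}  FIRST[B]={a,b}  FIRST[C]={a,b}
[3] — fixpoint
  FIRST[S]={a,b}  FIRST[A]={a,b}  FIRST[B]={a,b}  FIRST[C]={a,b}

FIRST(C) = ["a", "b"]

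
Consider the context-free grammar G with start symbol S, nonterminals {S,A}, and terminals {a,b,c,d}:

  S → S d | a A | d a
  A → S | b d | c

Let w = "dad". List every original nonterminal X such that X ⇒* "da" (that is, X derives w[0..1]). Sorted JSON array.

CNF form of G:
  S -> S T0 | T0 T1 | T1 A
  A -> S T0 | T0 T1 | T1 A | T2 T0 | c
  T0 -> d
  T1 -> a
  T2 -> b

CYK table (by increasing span), restricted to cells inside w[0..1]:
  [0..0]={T0}  "d"  orig:{}
  [1..1]={T1}  "a"  orig:{}
  [0..1]={A,S}  "da"

Original NTs in T[0,1] deriving "da": ["A", "S"]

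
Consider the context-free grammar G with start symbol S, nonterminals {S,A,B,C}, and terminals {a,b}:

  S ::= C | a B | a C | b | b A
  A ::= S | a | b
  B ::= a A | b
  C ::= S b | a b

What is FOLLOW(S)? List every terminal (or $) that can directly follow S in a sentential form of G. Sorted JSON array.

FIRST sets, iterate to fixpoint:
round 1:
  A via A→a: +{a}
  A via A→b: +{b}
  B via B→a A: +{a}
  B via B→b: +{b}
  C via C→a b: +{a}
  S via S→C: +{a}
  S via S→b: +{b}
  S: {a,b}  A: {a,b}  B: {a,b}  C: {a}
round 2:
  C via C→S b: +{b}
  S: {a,b}  A: {a,b}  B: {a,b}  C: {a,b}
round 3: (no change)
  S: {a,b}  A: {a,b}  B: {a,b}  C: {a,b}

FOLLOW sets:
initialize: $ ∈ FOLLOW(S)
iter 1:
  C→S b: FOLLOW(S) ⊇ FIRST(b) = {b}; new: +{b}
  S→C: FOLLOW(C) ⊇ FOLLOW(S) ⊇ {$,b}; new: +{$,b}
  S→a B: FOLLOW(B) ⊇ FOLLOW(S) ⊇ {$,b}; new: +{$,b}
  S→b A: FOLLOW(A) ⊇ FOLLOW(S) ⊇ {$,b}; new: +{$,b}
  FOLLOW[S]={$,b}  FOLLOW[A]={$,b}  FOLLOW[B]={$,b}  FOLLOW[C]={$,b}
iter 2: done
  FOLLOW[S]={$,b}  FOLLOW[A]={$,b}  FOLLOW[B]={$,b}  FOLLOW[C]={$,b}

FOLLOW(S) = ["$", "b"]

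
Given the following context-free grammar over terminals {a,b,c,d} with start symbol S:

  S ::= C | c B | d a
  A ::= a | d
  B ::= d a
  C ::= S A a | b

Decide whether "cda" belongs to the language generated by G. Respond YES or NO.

CNF form of G:
  S -> S X4 | T0 T1 | T2 B | b
  A -> a | d
  B -> T0 T1
  C -> S X3 | b
  T0 -> d
  T1 -> a
  T2 -> c
  X3 -> A T1
  X4 -> A T1

Fill CYK table bottom-up:
  T[0,0] 'c' = {T2}  orig:{}
  T[1,1] 'd' = {A,T0}  orig:{A}
  T[2,2] 'a' = {A,T1}  orig:{A}
  T[0,1] 'cd' = ∅
  T[1,2] 'da' = {B,S,X3,X4}  orig:{B,S}
  T[0,2] 'cda' = {S}

S ∈ T[0,2] ⇒ YES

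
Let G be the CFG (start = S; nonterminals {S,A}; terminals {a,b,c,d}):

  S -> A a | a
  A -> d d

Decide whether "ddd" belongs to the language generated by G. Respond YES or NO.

Convert to CNF:
  S -> A T1 | a
  A -> T0 T0
  T0 -> d
  T1 -> a

CYK fill:
  [0..0]={T0}  "d"  orig:{}
  [1..1]={T0}  "d"  orig:{}
  [2..2]={T0}  "d"  orig:{}
  [0..1]={A}  "dd"
  [1..2]={A}  "dd"
  [0..2]=∅  "ddd"

S ∉ T[0,2] ⇒ NO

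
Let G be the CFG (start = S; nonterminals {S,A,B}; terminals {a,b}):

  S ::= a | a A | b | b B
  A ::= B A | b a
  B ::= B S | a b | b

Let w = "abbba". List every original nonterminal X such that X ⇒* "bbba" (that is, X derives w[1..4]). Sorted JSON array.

CNF form of G:
  S -> T0 B | T1 A | a | b
  A -> B A | T0 T1
  B -> B S | T1 T0 | b
  T0 -> b
  T1 -> a

Fill CYK table bottom-up — only the sub-triangle for w[1..4]:
  T[1,1] 'b' = {B,S,T0}  orig:{B,S}
  T[2,2] 'b' = {B,S,T0}  orig:{B,S}
  T[3,3] 'b' = {B,S,T0}  orig:{B,S}
  T[4,4] 'a' = {S,T1}  orig:{S}
  T[1,2] 'bb' = {B,S}
  T[2,3] 'bb' = {B,S}
  T[3,4] 'ba' = {A,B}
  T[1,3] 'bbb' = {B,S}
  T[2,4] 'bba' = {A,B,S}
  T[1,4] 'bbba' = {A,B,S}

Original NTs in T[1,4] deriving "bbba": ["A", "B", "S"]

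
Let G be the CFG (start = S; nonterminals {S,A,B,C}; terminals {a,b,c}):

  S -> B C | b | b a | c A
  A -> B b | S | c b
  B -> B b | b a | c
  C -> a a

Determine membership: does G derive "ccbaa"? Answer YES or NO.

Convert to CNF:
  S -> B C | T0 T1 | T2 A | b
  A -> B C | B T0 | T0 T1 | T2 A | T2 T0 | b
  B -> B T0 | T0 T1 | c
  C -> T1 T1
  T0 -> b
  T1 -> a
  T2 -> c

CYK table (by increasing span):
  T[0,0] 'c' = {B,T2}  orig:{B}
  T[1,1] 'c' = {B,T2}  orig:{B}
  T[2,2] 'b' = {A,S,T0}  orig:{A,S}
  T[3,3] 'a' = {T1}  orig:{}
  T[4,4] 'a' = {T1}  orig:{}
  T[0,1] 'cc' = ∅
  T[1,2] 'cb' = {A,B,S}
  T[2,3] 'ba' = {A,B,S}
  T[3,4] 'aa' = {C}
  T[0,2] 'ccb' = {A,S}
  T[1,3] 'cba' = {A,S}
  T[2,4] 'baa' = ∅
  T[0,3] 'ccba' = {A,S}
  T[1,4] 'cbaa' = {A,S}
  T[0,4] 'ccbaa' = {A,S}

S ∈ T[0,4] ⇒ YES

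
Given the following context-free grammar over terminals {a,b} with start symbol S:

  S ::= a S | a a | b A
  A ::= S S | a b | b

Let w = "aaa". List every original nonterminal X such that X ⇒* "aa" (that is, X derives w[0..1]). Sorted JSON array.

Convert to CNF:
  S -> T0 S | T0 T0 | T1 A
  A -> S S | T0 T1 | b
  T0 -> a
  T1 -> b

Fill CYK table bottom-up — only the sub-triangle for w[0..1]:
  [0..0]={T0}  "a"  orig:{}
  [1..1]={T0}  "a"  orig:{}
  [0..1]={S}  "aa"

Original NTs in T[0,1] deriving "aa": ["S"]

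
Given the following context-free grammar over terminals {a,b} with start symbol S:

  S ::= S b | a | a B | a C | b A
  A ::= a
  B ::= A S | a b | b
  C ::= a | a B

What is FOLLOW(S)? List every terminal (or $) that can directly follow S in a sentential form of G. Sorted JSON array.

FIRST iteration:
iter 1:
  A via A→a: +{a}
  B via B→A S: +{a}
  B via B→b: +{b}
  C via C→a: +{a}
  S via S→a: +{a}
  S via S→b A: +{b}
  FIRST(S)={a,b}  FIRST(A)={a}  FIRST(B)={a,b}  FIRST(C)={a}
iter 2: — fixpoint
  FIRST(S)={a,b}  FIRST(A)={a}  FIRST(B)={a,b}  FIRST(C)={a}

Compute FOLLOW by fixpoint:
initialize: $ ∈ FOLLOW(S)
[1]
  B→A S: FOLLOW(A) ⊇ FIRST(S) = {a,b}; new: +{a,b}
  S→S b: FOLLOW(S) ⊇ FIRST(b) = {b}; new: +{b}
  S→a B: FOLLOW(B) ⊇ FOLLOW(S) ⊇ {$,b}; new: +{$,b}
  S→a C: FOLLOW(C) ⊇ FOLLOW(S) ⊇ {$,b}; new: +{$,b}
  S→b A: FOLLOW(A) ⊇ FOLLOW(S) ⊇ {$,b}; new: +{$}
  S: {$,b}  A: {$,a,b}  B: {$,b}  C: {$,b}
[2] (stable)
  S: {$,b}  A: {$,a,b}  B: {$,b}  C: {$,b}

FOLLOW(S) = ["$", "b"]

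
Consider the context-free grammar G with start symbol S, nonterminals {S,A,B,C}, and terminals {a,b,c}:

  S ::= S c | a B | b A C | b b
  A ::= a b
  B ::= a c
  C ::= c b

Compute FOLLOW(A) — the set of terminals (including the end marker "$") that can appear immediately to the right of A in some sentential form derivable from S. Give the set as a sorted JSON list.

Compute FIRST by fixpoint:
pass 1:
  A via A→a b: +{a}
  B via B→a c: +{a}
  C via C→c b: +{c}
  S via S→a B: +{a}
  S via S→b A C: +{b}
  FIRST[S]={a,b}  FIRST[A]={a}  FIRST[B]={a}  FIRST[C]={c}
pass 2: (no change)
  FIRST[S]={a,b}  FIRST[A]={a}  FIRST[B]={a}  FIRST[C]={c}

FOLLOW sets:
seed FOLLOW(S) with $
pass 1:
  S→S c: FOLLOW(S) ⊇ FIRST(c) = {c}; new: +{c}
  S→a B: FOLLOW(B) ⊇ FOLLOW(S) ⊇ {$,c}; new: +{$,c}
  S→b A C: FOLLOW(A) ⊇ FIRST(C) = {c}; new: +{c}
  S→b A C: FOLLOW(C) ⊇ FOLLOW(S) ⊇ {$,c}; new: +{$,c}
  FOLLOW(S)={$,c}  FOLLOW(A)={c}  FOLLOW(B)={$,c}  FOLLOW(C)={$,c}
pass 2: (stable)
  FOLLOW(S)={$,c}  FOLLOW(A)={c}  FOLLOW(B)={$,c}  FOLLOW(C)={$,c}

FOLLOW(A) = ["c"]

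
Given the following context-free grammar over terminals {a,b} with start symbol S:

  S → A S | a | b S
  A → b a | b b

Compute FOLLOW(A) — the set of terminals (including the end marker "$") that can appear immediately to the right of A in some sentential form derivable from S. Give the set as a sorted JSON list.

FIRST iteration:
round 1:
  A via A→b a: +{b}
  S via S→A S: +{b}
  S via S→a: +{a}
  FIRST(S)={a,b}  FIRST(A)={b}
round 2: done
  FIRST(S)={a,b}  FIRST(A)={b}

FOLLOW iteration:
initialize: $ ∈ FOLLOW(S)
[1]
  S→A S: FOLLOW(A) ⊇ FIRST(S) = {a,b}; new: +{a,b}
  FOLLOW(S)={$}  FOLLOW(A)={a,b}
[2] (no change)
  FOLLOW(S)={$}  FOLLOW(A)={a,b}

FOLLOW(A) = ["a", "b"]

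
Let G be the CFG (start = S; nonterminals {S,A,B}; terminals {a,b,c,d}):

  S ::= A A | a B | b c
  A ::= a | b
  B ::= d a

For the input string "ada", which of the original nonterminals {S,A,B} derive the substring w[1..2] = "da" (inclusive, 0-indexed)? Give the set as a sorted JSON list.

Convert to CNF:
  S -> A A | T1 B | T2 T3
  A -> a | b
  B -> T0 T1
  T0 -> d
  T1 -> a
  T2 -> b
  T3 -> c

CYK fill — only the sub-triangle for w[1..2]:
  cell(1,1) d: {T0}  orig:{}
  cell(2,2) a: {A,T1}  orig:{A}
  cell(1,2) da: {B}

Original NTs in T[1,2] deriving "da": ["B"]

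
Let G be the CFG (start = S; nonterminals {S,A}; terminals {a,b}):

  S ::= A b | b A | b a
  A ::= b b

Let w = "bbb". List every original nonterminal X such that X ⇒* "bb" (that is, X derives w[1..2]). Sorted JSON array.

CNF form of G:
  S -> A T0 | T0 A | T0 T1
  A -> T0 T0
  T0 -> b
  T1 -> a

CYK fill — only the sub-triangle for w[1..2]:
  [1..1]={T0}  "b"  orig:{}
  [2..2]={T0}  "b"  orig:{}
  [1..2]={A}  "bb"

Original NTs in T[1,2] deriving "bb": ["A"]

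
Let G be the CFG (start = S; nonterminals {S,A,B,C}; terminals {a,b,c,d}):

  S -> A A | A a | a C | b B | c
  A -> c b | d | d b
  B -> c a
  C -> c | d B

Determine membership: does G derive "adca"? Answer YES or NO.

CNF form of G:
  S -> A A | A T3 | T1 B | T3 C | c
  A -> T0 T1 | T2 T1 | d
  B -> T0 T3
  C -> T2 B | c
  T0 -> c
  T1 -> b
  T2 -> d
  T3 -> a

CYK fill:
  T[0,0] 'a' = {T3}  orig:{}
  T[1,1] 'd' = {A,T2}  orig:{A}
  T[2,2] 'c' = {C,S,T0}  orig:{C,S}
  T[3,3] 'a' = {T3}  orig:{}
  T[0,1] 'ad' = ∅
  T[1,2] 'dc' = ∅
  T[2,3] 'ca' = {B}
  T[0,2] 'adc' = ∅
  T[1,3] 'dca' = {C}
  T[0,3] 'adca' = {S}

S ∈ T[0,3] ⇒ YES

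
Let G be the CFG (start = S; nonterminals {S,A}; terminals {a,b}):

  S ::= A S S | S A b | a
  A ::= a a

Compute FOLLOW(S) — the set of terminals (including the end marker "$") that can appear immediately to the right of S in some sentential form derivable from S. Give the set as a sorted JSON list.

FIRST sets, iterate to fixpoint:
iter 1:
  A via A→a a: +{a}
  S via S→A S S: +{a}
  S: {a}  A: {a}
iter 2: (stable)
  S: {a}  A: {a}

FOLLOW sets:
FOLLOW(S) := {$}
pass 1:
  S→A S S: FOLLOW(A) ⊇ FIRST(S) = {a}; new: +{a}
  S→A S S: FOLLOW(S) ⊇ FIRST(S) = {a}; new: +{a}
  S→S A b: FOLLOW(A) ⊇ FIRST(b) = {b}; new: +{b}
  FOLLOW[S]={$,a}  FOLLOW[A]={a,b}
pass 2: — fixpoint
  FOLLOW[S]={$,a}  FOLLOW[A]={a,b}

FOLLOW(S) = ["$", "a"]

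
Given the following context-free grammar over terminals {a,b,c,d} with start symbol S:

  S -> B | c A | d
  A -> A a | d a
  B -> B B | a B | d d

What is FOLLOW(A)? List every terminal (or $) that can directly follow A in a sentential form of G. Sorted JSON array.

FIRST sets, iterate to fixpoint:
pass 1:
  A via A→d a: +{d}
  B via B→a B: +{a}
  B via B→d d: +{d}
  S via S→B: +{a,d}
  S via S→c A: +{c}
  FIRST(S)={a,c,d}  FIRST(A)={d}  FIRST(B)={a,d}
pass 2: (no change)
  FIRST(S)={a,c,d}  FIRST(A)={d}  FIRST(B)={a,d}

Compute FOLLOW by fixpoint:
initialize: $ ∈ FOLLOW(S)
[1]
  A→A a: FOLLOW(A) ⊇ FIRST(a) = {a}; new: +{a}
  B→B B: FOLLOW(B) ⊇ FIRST(B) = {a,d}; new: +{a,d}
  S→B: FOLLOW(B) ⊇ FOLLOW(S) ⊇ {$}; new: +{$}
  S→c A: FOLLOW(A) ⊇ FOLLOW(S) ⊇ {$}; new: +{$}
  S: {$}  A: {$,a}  B: {$,a,d}
[2] (no change)
  S: {$}  A: {$,a}  B: {$,a,d}

FOLLOW(A) = ["$", "a"]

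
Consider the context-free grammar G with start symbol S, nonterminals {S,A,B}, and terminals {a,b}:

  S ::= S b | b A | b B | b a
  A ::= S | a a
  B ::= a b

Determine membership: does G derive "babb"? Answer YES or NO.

CNF form of G:
  S -> S T0 | T0 A | T0 B | T0 T1
  A -> S T0 | T0 A | T0 B | T0 T1 | T1 T1
  B -> T1 T0
  T0 -> b
  T1 -> a

Fill CYK table bottom-up:
  [0..0]={T0}  "b"  orig:{}
  [1..1]={T1}  "a"  orig:{}
  [2..2]={T0}  "b"  orig:{}
  [3..3]={T0}  "b"  orig:{}
  [0..1]={A,S}  "ba"
  [1..2]={B}  "ab"
  [2..3]=∅  "bb"
  [0..2]={A,S}  "bab"
  [1..3]=∅  "abb"
  [0..3]={A,S}  "babb"

S ∈ T[0,3] ⇒ YES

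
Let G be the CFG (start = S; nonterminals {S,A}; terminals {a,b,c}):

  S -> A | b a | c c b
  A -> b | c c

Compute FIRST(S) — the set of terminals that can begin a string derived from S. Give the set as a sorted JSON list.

FIRST iteration:
[1]
  A via A→b: +{b}
  A via A→c c: +{c}
  S via S→A: +{b,c}
  FIRST[S]={b,c}  FIRST[A]={b,c}
[2] (stable)
  FIRST[S]={b,c}  FIRST[A]={b,c}

FIRST(S) = ["b", "c"]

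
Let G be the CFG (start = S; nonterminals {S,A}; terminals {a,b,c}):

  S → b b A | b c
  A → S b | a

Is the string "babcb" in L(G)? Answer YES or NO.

CNF form of G:
  S -> T0 T1 | T0 X2
  A -> S T0 | a
  T0 -> b
  T1 -> c
  X2 -> T0 A

CYK fill:
  cell(0,0) b: {T0}  orig:{}
  cell(1,1) a: {A}
  cell(2,2) b: {T0}  orig:{}
  cell(3,3) c: {T1}  orig:{}
  cell(4,4) b: {T0}  orig:{}
  cell(0,1) ba: {X2}  orig:{}
  cell(1,2) ab: ∅
  cell(2,3) bc: {S}
  cell(3,4) cb: ∅
  cell(0,2) bab: ∅
  cell(1,3) abc: ∅
  cell(2,4) bcb: {A}
  cell(0,3) babc: ∅
  cell(1,4) abcb: ∅
  cell(0,4) babcb: ∅

S ∉ T[0,4] ⇒ NO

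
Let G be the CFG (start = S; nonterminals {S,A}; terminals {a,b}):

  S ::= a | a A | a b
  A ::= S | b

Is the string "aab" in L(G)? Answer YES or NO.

CNF form of G:
  S -> T0 A | T0 T1 | a
  A -> T0 A | T0 T1 | a | b
  T0 -> a
  T1 -> b

Fill CYK table bottom-up:
  T[0,0] 'a' = {A,S,T0}  orig:{A,S}
  T[1,1] 'a' = {A,S,T0}  orig:{A,S}
  T[2,2] 'b' = {A,T1}  orig:{A}
  T[0,1] 'aa' = {A,S}
  T[1,2] 'ab' = {A,S}
  T[0,2] 'aab' = {A,S}

S ∈ T[0,2] ⇒ YES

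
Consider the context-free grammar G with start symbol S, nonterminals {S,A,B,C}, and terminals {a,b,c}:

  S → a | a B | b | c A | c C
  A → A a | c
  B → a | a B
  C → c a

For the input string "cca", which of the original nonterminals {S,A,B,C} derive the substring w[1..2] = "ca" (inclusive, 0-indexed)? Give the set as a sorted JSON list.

Convert to CNF:
  S -> T0 B | T1 A | T1 C | a | b
  A -> A T0 | c
  B -> T0 B | a
  C -> T1 T0
  T0 -> a
  T1 -> c

CYK fill — only the sub-triangle for w[1..2]:
  [1..1]={A,T1}  "c"  orig:{A}
  [2..2]={B,S,T0}  "a"  orig:{B,S}
  [1..2]={A,C}  "ca"

Original NTs in T[1,2] deriving "ca": ["A", "C"]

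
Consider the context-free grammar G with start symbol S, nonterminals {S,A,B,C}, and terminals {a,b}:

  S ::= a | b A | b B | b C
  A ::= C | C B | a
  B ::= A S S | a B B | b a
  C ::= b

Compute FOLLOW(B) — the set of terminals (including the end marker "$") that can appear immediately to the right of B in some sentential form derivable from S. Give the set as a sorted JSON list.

FIRST iteration:
round 1:
  A via A→a: +{a}
  B via B→A S S: +{a}
  B via B→b a: +{b}
  C via C→b: +{b}
  S via S→a: +{a}
  S via S→b A: +{b}
  S: {a,b}  A: {a}  B: {a,b}  C: {b}
round 2:
  A via A→C: +{b}
  S: {a,b}  A: {a,b}  B: {a,b}  C: {b}
round 3: (no change)
  S: {a,b}  A: {a,b}  B: {a,b}  C: {b}

FOLLOW sets:
FOLLOW(S) := {$}
[1]
  A→C B: FOLLOW(C) ⊇ FIRST(B) = {a,b}; new: +{a,b}
  B→A S S: FOLLOW(A) ⊇ FIRST(S) = {a,b}; new: +{a,b}
  B→A S S: FOLLOW(S) ⊇ FIRST(S) = {a,b}; new: +{a,b}
  B→a B B: FOLLOW(B) ⊇ FIRST(B) = {a,b}; new: +{a,b}
  S→b A: FOLLOW(A) ⊇ FOLLOW(S) ⊇ {$,a,b}; new: +{$}
  S→b B: FOLLOW(B) ⊇ FOLLOW(S) ⊇ {$,a,b}; new: +{$}
  S→b C: FOLLOW(C) ⊇ FOLLOW(S) ⊇ {$,a,b}; new: +{$}
  S: {$,a,b}  A: {$,a,b}  B: {$,a,b}  C: {$,a,b}
[2] (no change)
  S: {$,a,b}  A: {$,a,b}  B: {$,a,b}  C: {$,a,b}

FOLLOW(B) = ["$", "a", "b"]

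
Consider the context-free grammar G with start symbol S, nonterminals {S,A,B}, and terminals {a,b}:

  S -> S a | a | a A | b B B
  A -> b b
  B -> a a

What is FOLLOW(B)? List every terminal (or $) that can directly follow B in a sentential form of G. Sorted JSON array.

FIRST sets, iterate to fixpoint:
round 1:
  A via A→b b: +{b}
  B via B→a a: +{a}
  S via S→a: +{a}
  S via S→b B B: +{b}
  FIRST[S]={a,b}  FIRST[A]={b}  FIRST[B]={a}
round 2: (stable)
  FIRST[S]={a,b}  FIRST[A]={b}  FIRST[B]={a}

Compute FOLLOW by fixpoint:
FOLLOW(S) := {$}
iter 1:
  S→S a: FOLLOW(S) ⊇ FIRST(a) = {a}; new: +{a}
  S→a A: FOLLOW(A) ⊇ FOLLOW(S) ⊇ {$,a}; new: +{$,a}
  S→b B B: FOLLOW(B) ⊇ FIRST(B) = {a}; new: +{a}
  S→b B B: FOLLOW(B) ⊇ FOLLOW(S) ⊇ {$,a}; new: +{$}
  FOLLOW(S)={$,a}  FOLLOW(A)={$,a}  FOLLOW(B)={$,a}
iter 2: done
  FOLLOW(S)={$,a}  FOLLOW(A)={$,a}  FOLLOW(B)={$,a}

FOLLOW(B) = ["$", "a"]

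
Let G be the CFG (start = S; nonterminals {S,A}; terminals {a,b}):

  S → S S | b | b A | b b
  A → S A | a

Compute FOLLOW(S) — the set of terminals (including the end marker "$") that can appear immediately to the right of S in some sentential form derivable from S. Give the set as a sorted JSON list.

Compute FIRST by fixpoint:
round 1:
  A via A→a: +{a}
  S via S→b: +{b}
  FIRST(S)={b}  FIRST(A)={a}
round 2:
  A via A→S A: +{b}
  FIRST(S)={b}  FIRST(A)={a,b}
round 3: done
  FIRST(S)={b}  FIRST(A)={a,b}

FOLLOW sets:
FOLLOW(S) := {$}
round 1:
  A→S A: FOLLOW(S) ⊇ FIRST(A) = {a,b}; new: +{a,b}
  S→b A: FOLLOW(A) ⊇ FOLLOW(S) ⊇ {$,a,b}; new: +{$,a,b}
  FOLLOW[S]={$,a,b}  FOLLOW[A]={$,a,b}
round 2: (no change)
  FOLLOW[S]={$,a,b}  FOLLOW[A]={$,a,b}

FOLLOW(S) = ["$", "a", "b"]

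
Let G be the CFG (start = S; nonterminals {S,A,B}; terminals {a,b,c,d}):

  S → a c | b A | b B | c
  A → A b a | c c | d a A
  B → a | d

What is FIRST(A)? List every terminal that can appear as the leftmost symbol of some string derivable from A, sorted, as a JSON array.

FIRST iteration:
[1]
  A via A→c c: +{c}
  A via A→d a A: +{d}
  B via B→a: +{a}
  B via B→d: +{d}
  S via S→a c: +{a}
  S via S→b A: +{b}
  S via S→c: +{c}
  FIRST(S)={a,b,c}  FIRST(A)={c,d}  FIRST(B)={a,d}
[2] done
  FIRST(S)={a,b,c}  FIRST(A)={c,d}  FIRST(B)={a,d}

FIRST(A) = ["c", "d"]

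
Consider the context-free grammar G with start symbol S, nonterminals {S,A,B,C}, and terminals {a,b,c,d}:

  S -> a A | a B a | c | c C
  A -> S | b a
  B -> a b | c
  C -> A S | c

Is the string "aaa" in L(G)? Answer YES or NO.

Convert to CNF:
  S -> T0 A | T0 X4 | T2 C | c
  A -> T0 A | T0 X3 | T1 T0 | T2 C | c
  B -> T0 T1 | c
  C -> A S | c
  T0 -> a
  T1 -> b
  T2 -> c
  X3 -> B T0
  X4 -> B T0

CYK table (by increasing span):
  T[0,0] 'a' = {T0}  orig:{}
  T[1,1] 'a' = {T0}  orig:{}
  T[2,2] 'a' = {T0}  orig:{}
  T[0,1] 'aa' = ∅
  T[1,2] 'aa' = ∅
  T[0,2] 'aaa' = ∅

S ∉ T[0,2] ⇒ NO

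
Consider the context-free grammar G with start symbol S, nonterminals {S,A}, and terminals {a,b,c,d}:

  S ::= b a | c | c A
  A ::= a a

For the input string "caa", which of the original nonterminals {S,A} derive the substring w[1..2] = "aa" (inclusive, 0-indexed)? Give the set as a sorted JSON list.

Convert to CNF:
  S -> T1 T0 | T2 A | c
  A -> T0 T0
  T0 -> a
  T1 -> b
  T2 -> c

Fill CYK table bottom-up (cells [i..j] with 1 ≤ i ≤ j ≤ 2 only):
  cell(1,1) a: {T0}  orig:{}
  cell(2,2) a: {T0}  orig:{}
  cell(1,2) aa: {A}

Original NTs in T[1,2] deriving "aa": ["A"]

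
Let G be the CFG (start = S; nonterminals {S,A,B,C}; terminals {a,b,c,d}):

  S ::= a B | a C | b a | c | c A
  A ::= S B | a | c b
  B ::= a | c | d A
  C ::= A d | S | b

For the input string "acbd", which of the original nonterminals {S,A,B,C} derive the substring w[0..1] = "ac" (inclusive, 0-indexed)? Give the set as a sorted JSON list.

CNF form of G:
  S -> T0 A | T1 T3 | T3 B | T3 C | c
  A -> S B | T0 T1 | a
  B -> T2 A | a | c
  C -> A T2 | T0 A | T1 T3 | T3 B | T3 C | b | c
  T0 -> c
  T1 -> b
  T2 -> d
  T3 -> a

CYK fill — only the sub-triangle for w[0..1]:
  [0..0]={A,B,T3}  "a"  orig:{A,B}
  [1..1]={B,C,S,T0}  "c"  orig:{B,C,S}
  [0..1]={C,S}  "ac"

Original NTs in T[0,1] deriving "ac": ["C", "S"]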